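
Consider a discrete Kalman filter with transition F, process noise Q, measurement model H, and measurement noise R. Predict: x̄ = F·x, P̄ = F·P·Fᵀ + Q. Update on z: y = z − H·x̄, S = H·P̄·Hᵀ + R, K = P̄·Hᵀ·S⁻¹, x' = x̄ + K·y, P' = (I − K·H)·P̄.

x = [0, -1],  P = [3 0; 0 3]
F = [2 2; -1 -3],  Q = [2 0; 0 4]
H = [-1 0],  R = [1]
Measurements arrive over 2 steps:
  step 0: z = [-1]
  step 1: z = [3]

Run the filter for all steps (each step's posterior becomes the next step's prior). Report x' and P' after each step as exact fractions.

step 0: x̄ = F·x = [-2, 3]
step 0: P̄ = F·P·Fᵀ + Q = [26 -24; -24 34]
step 0: y = z − H·x̄ = [-3]
step 0: S = H·P̄·Hᵀ + R = [27]
step 0: K = P̄·Hᵀ·S⁻¹ = [-26/27; 8/9]
step 0: x' = x̄ + K·y = [8/9, 1/3]
step 0: P' = (I − K·H)·P̄ = [26/27 -8/9; -8/9 38/3]
step 1: x̄ = F·x = [22/9, -17/9]
step 1: P̄ = F·P·Fᵀ + Q = [1334/27 -1912/27; -1912/27 3068/27]
step 1: y = z − H·x̄ = [49/9]
step 1: S = H·P̄·Hᵀ + R = [1361/27]
step 1: K = P̄·Hᵀ·S⁻¹ = [-1334/1361; 1912/1361]
step 1: x' = x̄ + K·y = [-3936/1361, 7839/1361]
step 1: P' = (I − K·H)·P̄ = [1334/1361 -1912/1361; -1912/1361 19252/1361]

step 0: x' = [8/9, 1/3], P' = [26/27 -8/9; -8/9 38/3]
step 1: x' = [-3936/1361, 7839/1361], P' = [1334/1361 -1912/1361; -1912/1361 19252/1361]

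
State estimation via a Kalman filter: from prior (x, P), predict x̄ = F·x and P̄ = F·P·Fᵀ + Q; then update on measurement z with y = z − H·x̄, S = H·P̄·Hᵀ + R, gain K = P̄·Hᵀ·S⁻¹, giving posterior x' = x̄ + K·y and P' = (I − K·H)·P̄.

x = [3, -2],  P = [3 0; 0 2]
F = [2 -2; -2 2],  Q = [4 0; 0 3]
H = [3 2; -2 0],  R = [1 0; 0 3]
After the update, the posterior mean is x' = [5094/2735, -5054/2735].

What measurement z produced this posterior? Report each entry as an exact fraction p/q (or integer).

x̄ = F·x = [10, -10]
P̄ = F·P·Fᵀ + Q = [24 -20; -20 23]
S = H·P̄·Hᵀ + R = [69 -64; -64 99]
K = P̄·Hᵀ·S⁻¹ = [96/2735 -1264/2735; 1174/2735 1864/2735]
x' − x̄ = [-22256/2735, 22296/2735] = K·y
y = (KᵀK)⁻¹·Kᵀ·(x' − x̄) = [-8, 17]
z = y + H·x̄ = [-8, 17] + [10, -20] = [2, -3]

z = [2, -3]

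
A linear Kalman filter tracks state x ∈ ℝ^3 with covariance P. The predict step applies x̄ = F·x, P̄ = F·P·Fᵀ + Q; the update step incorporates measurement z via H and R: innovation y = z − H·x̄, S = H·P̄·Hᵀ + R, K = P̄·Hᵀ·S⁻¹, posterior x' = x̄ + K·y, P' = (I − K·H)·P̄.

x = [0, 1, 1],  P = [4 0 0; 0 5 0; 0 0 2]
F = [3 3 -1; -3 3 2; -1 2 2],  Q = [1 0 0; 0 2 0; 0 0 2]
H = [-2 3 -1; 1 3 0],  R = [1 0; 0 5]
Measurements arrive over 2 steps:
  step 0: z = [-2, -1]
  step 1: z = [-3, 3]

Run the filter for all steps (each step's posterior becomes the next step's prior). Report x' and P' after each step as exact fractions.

step 0: x̄ = F·x = [2, 5, 4]
step 0: P̄ = F·P·Fᵀ + Q = [84 5 14; 5 91 50; 14 50 34]
step 0: y = z − H·x̄ = [-9, -18]
step 0: S = H·P̄·Hᵀ + R = [886 472; 472 938]
step 0: K = P̄·Hᵀ·S⁻¹ = [-101687/304142 83269/304142; 34289/304142 36443/152071; 1284/152071 25942/152071]
step 0: x' = x̄ + K·y = [24625/304142, -99839/304142, 129772/152071]
step 0: P' = (I − K·H)·P̄ = [161284/152071 31259/304142 -224836/152071; 31259/304142 111057/304142 118182/152071; -224836/152071 118182/152071 802934/152071]
step 1: x̄ = F·x = [-242593/152071, 72848/152071, 294785/304142]
step 1: P̄ = F·P·Fᵀ + Q = [7655145/304142 -8453291/304142 -5621569/304142; -8453291/304142 18604151/304142 13737203/304142; -5621569/304142 13737203/304142 5681558/152071]
step 1: y = z − H·x̄ = [-2025101/304142, 480262/152071]
step 1: S = H·P̄·Hᵀ + R = [206255195/304142 70948451/152071; 70948451/152071 62946734/152071]
step 1: K = P̄·Hᵀ·S⁻¹ = [-82204633/252282218 2172660767/9586724284; 61026637/504564436 4598950353/19173448568; 10646993/504564436 261279531/1009128872]
step 1: x' = x̄ + K·y = [12367612539/9586724284, 8268055757/19173448568, 1661456959/1009128872]
step 1: P' = (I − K·H)·P̄ = [1948245985/2396681071 1023439965/9586724284 -494309049/504564436; 1023439965/9586724284 6982623945/19173448568 765005251/1009128872; -494309049/504564436 765005251/1009128872 4250957963/1009128872]

step 0: x' = [24625/304142, -99839/304142, 129772/152071], P' = [161284/152071 31259/304142 -224836/152071; 31259/304142 111057/304142 118182/152071; -224836/152071 118182/152071 802934/152071]
step 1: x' = [12367612539/9586724284, 8268055757/19173448568, 1661456959/1009128872], P' = [1948245985/2396681071 1023439965/9586724284 -494309049/504564436; 1023439965/9586724284 6982623945/19173448568 765005251/1009128872; -494309049/504564436 765005251/1009128872 4250957963/1009128872]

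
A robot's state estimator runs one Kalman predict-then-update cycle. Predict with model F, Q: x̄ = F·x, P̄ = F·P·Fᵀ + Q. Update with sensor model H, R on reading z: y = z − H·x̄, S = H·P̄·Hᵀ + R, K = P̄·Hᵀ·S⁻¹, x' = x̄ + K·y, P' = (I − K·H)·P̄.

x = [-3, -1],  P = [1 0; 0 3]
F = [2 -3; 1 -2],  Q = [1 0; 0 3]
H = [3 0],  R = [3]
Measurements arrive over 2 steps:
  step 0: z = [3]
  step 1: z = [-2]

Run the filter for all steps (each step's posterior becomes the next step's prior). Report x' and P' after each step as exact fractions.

step 0: x' = [93/97, 143/97], P' = [32/97 20/97; 20/97 352/97]
step 1: x' = [-6549/9556, -1946/2389], P' = [3153/9556 509/2389; 509/2389 8611/2389]

step 0: x̄ = F·x = [-3, -1]
step 0: P̄ = F·P·Fᵀ + Q = [32 20; 20 16]
step 0: y = z − H·x̄ = [12]
step 0: S = H·P̄·Hᵀ + R = [291]
step 0: K = P̄·Hᵀ·S⁻¹ = [32/97; 20/97]
step 0: x' = x̄ + K·y = [93/97, 143/97]
step 0: P' = (I − K·H)·P̄ = [32/97 20/97; 20/97 352/97]
step 1: x̄ = F·x = [-243/97, -193/97]
step 1: P̄ = F·P·Fᵀ + Q = [3153/97 2036/97; 2036/97 1651/97]
step 1: y = z − H·x̄ = [535/97]
step 1: S = H·P̄·Hᵀ + R = [28668/97]
step 1: K = P̄·Hᵀ·S⁻¹ = [3153/9556; 509/2389]
step 1: x' = x̄ + K·y = [-6549/9556, -1946/2389]
step 1: P' = (I − K·H)·P̄ = [3153/9556 509/2389; 509/2389 8611/2389]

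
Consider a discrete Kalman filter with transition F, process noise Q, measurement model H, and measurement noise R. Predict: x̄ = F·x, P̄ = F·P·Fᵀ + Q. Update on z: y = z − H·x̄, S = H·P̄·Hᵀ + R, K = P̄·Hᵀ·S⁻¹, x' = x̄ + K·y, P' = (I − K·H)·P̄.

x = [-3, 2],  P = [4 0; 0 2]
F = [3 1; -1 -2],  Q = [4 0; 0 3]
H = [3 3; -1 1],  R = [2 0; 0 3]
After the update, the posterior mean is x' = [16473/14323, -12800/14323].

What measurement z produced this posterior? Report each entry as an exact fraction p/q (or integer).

x̄ = F·x = [-7, -1]
P̄ = F·P·Fᵀ + Q = [42 -16; -16 15]
S = H·P̄·Hᵀ + R = [227 -81; -81 92]
K = P̄·Hᵀ·S⁻¹ = [2478/14323 -6848/14323; 2235/14323 6794/14323]
x' − x̄ = [116734/14323, 1523/14323] = K·y
y = (KᵀK)⁻¹·Kᵀ·(x' − x̄) = [25, -8]
z = y + H·x̄ = [25, -8] + [-24, 6] = [1, -2]

z = [1, -2]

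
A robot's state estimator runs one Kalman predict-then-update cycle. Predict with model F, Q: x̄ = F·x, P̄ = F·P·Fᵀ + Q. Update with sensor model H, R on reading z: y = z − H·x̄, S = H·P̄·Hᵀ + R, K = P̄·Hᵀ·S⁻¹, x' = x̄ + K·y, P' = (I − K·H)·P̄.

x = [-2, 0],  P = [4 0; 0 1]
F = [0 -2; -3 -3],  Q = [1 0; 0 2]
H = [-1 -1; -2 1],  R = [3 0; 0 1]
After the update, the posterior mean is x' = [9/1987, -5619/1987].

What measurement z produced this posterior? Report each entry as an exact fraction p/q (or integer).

x̄ = F·x = [0, 6]
P̄ = F·P·Fᵀ + Q = [5 6; 6 47]
S = H·P̄·Hᵀ + R = [67 -31; -31 44]
K = P̄·Hᵀ·S⁻¹ = [-608/1987 -609/1987; -1247/1987 702/1987]
x' − x̄ = [9/1987, -17541/1987] = K·y
y = (KᵀK)⁻¹·Kᵀ·(x' − x̄) = [9, -9]
z = y + H·x̄ = [9, -9] + [-6, 6] = [3, -3]

z = [3, -3]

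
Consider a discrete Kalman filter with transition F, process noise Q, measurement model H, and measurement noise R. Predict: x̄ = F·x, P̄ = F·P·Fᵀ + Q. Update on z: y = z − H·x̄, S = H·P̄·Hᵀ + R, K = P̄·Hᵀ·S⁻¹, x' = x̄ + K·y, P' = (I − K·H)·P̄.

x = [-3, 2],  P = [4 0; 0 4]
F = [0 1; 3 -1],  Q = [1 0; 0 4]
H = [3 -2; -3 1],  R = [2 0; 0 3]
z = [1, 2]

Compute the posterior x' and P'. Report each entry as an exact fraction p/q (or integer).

x̄ = F·x = [2, -11]
P̄ = F·P·Fᵀ + Q = [5 -4; -4 44]
y = z − H·x̄ = [-27, 19]
S = H·P̄·Hᵀ + R = [271 -169; -169 116]
K = P̄·Hᵀ·S⁻¹ = [-543/2875 -1262/2875; -2136/2875 -1724/2875]
x' = x̄ + K·y = [-3567/2875, -6709/2875]
P' = (I − K·H)·P̄ = [2886/2875 4872/2875; 4872/2875 9444/2875]

x' = [-3567/2875, -6709/2875]
P' = [2886/2875 4872/2875; 4872/2875 9444/2875]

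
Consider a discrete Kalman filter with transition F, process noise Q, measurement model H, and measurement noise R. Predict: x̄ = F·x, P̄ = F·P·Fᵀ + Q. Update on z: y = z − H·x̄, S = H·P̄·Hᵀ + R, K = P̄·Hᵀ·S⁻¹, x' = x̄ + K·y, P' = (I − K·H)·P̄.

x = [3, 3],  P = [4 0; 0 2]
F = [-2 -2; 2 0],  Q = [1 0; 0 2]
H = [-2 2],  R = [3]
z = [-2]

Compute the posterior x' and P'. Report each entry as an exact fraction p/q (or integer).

x̄ = F·x = [-12, 6]
P̄ = F·P·Fᵀ + Q = [25 -16; -16 18]
y = z − H·x̄ = [-38]
S = H·P̄·Hᵀ + R = [303]
K = P̄·Hᵀ·S⁻¹ = [-82/303; 68/303]
x' = x̄ + K·y = [-520/303, -766/303]
P' = (I − K·H)·P̄ = [851/303 728/303; 728/303 830/303]

x' = [-520/303, -766/303]
P' = [851/303 728/303; 728/303 830/303]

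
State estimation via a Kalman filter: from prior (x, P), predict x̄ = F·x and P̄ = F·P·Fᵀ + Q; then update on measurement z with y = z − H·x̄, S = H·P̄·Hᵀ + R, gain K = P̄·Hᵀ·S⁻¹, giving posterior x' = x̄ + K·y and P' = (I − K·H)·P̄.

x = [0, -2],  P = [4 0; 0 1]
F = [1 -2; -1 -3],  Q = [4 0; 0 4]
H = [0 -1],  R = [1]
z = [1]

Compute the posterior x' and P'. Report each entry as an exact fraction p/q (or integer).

x' = [29/9, -11/18]
P' = [106/9 1/9; 1/9 17/18]

x̄ = F·x = [4, 6]
P̄ = F·P·Fᵀ + Q = [12 2; 2 17]
y = z − H·x̄ = [7]
S = H·P̄·Hᵀ + R = [18]
K = P̄·Hᵀ·S⁻¹ = [-1/9; -17/18]
x' = x̄ + K·y = [29/9, -11/18]
P' = (I − K·H)·P̄ = [106/9 1/9; 1/9 17/18]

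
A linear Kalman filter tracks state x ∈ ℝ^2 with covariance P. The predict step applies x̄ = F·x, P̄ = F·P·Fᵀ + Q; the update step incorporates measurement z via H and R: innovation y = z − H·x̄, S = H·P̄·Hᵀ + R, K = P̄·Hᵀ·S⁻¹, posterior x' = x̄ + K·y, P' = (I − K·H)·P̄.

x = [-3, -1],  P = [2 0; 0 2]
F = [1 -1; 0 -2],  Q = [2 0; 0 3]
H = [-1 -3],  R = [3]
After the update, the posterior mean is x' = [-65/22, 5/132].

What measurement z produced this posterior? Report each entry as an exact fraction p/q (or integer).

z = [3]

x̄ = F·x = [-2, 2]
P̄ = F·P·Fᵀ + Q = [6 4; 4 11]
S = H·P̄·Hᵀ + R = [132]
K = P̄·Hᵀ·S⁻¹ = [-3/22; -37/132]
x' − x̄ = [-21/22, -259/132] = K·y
y = (KᵀK)⁻¹·Kᵀ·(x' − x̄) = [7]
z = y + H·x̄ = [7] + [-4] = [3]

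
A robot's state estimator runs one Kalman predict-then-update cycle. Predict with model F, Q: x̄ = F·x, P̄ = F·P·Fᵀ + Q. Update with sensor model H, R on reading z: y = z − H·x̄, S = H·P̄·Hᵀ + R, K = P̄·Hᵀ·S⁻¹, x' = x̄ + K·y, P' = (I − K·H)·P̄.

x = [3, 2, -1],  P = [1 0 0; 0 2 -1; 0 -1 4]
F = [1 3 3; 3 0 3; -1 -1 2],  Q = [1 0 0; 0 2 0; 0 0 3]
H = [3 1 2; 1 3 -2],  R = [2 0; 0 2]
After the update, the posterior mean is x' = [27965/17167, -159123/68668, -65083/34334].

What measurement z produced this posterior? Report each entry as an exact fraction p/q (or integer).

x̄ = F·x = [6, 6, -7]
P̄ = F·P·Fᵀ + Q = [38 30 14; 30 47 24; 14 24 26]
S = H·P̄·Hᵀ + R = [939 491; 491 403]
K = P̄·Hᵀ·S⁻¹ = [2527/17167 1181/17167; 7081/68668 12331/68668; 7715/34334 -6503/34334]
x' − x̄ = [-75037/17167, -571131/68668, 175255/34334] = K·y
y = (KᵀK)⁻¹·Kᵀ·(x' − x̄) = [-11, -40]
z = y + H·x̄ = [-11, -40] + [10, 38] = [-1, -2]

z = [-1, -2]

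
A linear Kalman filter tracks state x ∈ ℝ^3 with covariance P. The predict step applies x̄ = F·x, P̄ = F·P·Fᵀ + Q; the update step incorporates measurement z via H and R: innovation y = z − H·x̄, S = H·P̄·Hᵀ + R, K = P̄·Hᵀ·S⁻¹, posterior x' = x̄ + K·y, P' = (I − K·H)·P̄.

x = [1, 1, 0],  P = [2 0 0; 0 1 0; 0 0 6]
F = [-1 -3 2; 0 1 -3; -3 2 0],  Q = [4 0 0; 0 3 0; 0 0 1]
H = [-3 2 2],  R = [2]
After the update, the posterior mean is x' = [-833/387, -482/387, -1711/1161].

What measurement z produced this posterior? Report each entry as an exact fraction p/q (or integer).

z = [1]

x̄ = F·x = [-4, 1, -1]
P̄ = F·P·Fᵀ + Q = [39 -39 0; -39 58 2; 0 2 23]
S = H·P̄·Hᵀ + R = [1161]
K = P̄·Hᵀ·S⁻¹ = [-65/387; 79/387; 50/1161]
x' − x̄ = [715/387, -869/387, -550/1161] = K·y
y = (KᵀK)⁻¹·Kᵀ·(x' − x̄) = [-11]
z = y + H·x̄ = [-11] + [12] = [1]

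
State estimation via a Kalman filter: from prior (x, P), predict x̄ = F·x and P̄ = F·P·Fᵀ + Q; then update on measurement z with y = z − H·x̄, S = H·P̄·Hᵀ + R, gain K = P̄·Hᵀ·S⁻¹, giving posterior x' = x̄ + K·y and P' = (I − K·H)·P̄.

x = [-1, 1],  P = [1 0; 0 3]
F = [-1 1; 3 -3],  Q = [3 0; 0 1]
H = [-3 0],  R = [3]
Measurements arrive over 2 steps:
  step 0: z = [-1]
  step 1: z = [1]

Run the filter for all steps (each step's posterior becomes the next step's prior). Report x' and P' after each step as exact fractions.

step 0: x̄ = F·x = [2, -6]
step 0: P̄ = F·P·Fᵀ + Q = [7 -12; -12 37]
step 0: y = z − H·x̄ = [5]
step 0: S = H·P̄·Hᵀ + R = [66]
step 0: K = P̄·Hᵀ·S⁻¹ = [-7/22; 6/11]
step 0: x' = x̄ + K·y = [9/22, -36/11]
step 0: P' = (I − K·H)·P̄ = [7/22 -6/11; -6/11 191/11]
step 1: x̄ = F·x = [-81/22, 243/22]
step 1: P̄ = F·P·Fᵀ + Q = [479/22 -1239/22; -1239/22 3739/22]
step 1: y = z − H·x̄ = [-221/22]
step 1: S = H·P̄·Hᵀ + R = [4377/22]
step 1: K = P̄·Hᵀ·S⁻¹ = [-479/1459; 1239/1459]
step 1: x' = x̄ + K·y = [-560/1459, 3669/1459]
step 1: P' = (I − K·H)·P̄ = [479/1459 -1239/1459; -1239/1459 38629/1459]

step 0: x' = [9/22, -36/11], P' = [7/22 -6/11; -6/11 191/11]
step 1: x' = [-560/1459, 3669/1459], P' = [479/1459 -1239/1459; -1239/1459 38629/1459]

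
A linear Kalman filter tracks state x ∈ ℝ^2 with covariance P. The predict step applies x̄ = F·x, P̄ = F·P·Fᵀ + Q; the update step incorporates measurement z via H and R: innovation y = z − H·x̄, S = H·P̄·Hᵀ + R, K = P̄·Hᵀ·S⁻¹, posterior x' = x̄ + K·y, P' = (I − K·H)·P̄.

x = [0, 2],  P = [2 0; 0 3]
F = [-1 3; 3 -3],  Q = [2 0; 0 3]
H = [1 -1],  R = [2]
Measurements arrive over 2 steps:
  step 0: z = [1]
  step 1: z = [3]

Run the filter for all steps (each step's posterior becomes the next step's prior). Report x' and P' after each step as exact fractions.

step 0: x' = [178/147, 3/49], P' = [461/147 111/49; 111/49 165/49]
step 1: x' = [205/77, -180/1463], P' = [376/77 300/77; 300/77 1014/209]

step 0: x̄ = F·x = [6, -6]
step 0: P̄ = F·P·Fᵀ + Q = [31 -33; -33 48]
step 0: y = z − H·x̄ = [-11]
step 0: S = H·P̄·Hᵀ + R = [147]
step 0: K = P̄·Hᵀ·S⁻¹ = [64/147; -27/49]
step 0: x' = x̄ + K·y = [178/147, 3/49]
step 0: P' = (I − K·H)·P̄ = [461/147 111/49; 111/49 165/49]
step 1: x̄ = F·x = [-151/147, 169/49]
step 1: P̄ = F·P·Fᵀ + Q = [3212/147 -614/49; -614/49 1017/49]
step 1: y = z − H·x̄ = [157/21]
step 1: S = H·P̄·Hᵀ + R = [209/3]
step 1: K = P̄·Hᵀ·S⁻¹ = [38/77; -699/1463]
step 1: x' = x̄ + K·y = [205/77, -180/1463]
step 1: P' = (I − K·H)·P̄ = [376/77 300/77; 300/77 1014/209]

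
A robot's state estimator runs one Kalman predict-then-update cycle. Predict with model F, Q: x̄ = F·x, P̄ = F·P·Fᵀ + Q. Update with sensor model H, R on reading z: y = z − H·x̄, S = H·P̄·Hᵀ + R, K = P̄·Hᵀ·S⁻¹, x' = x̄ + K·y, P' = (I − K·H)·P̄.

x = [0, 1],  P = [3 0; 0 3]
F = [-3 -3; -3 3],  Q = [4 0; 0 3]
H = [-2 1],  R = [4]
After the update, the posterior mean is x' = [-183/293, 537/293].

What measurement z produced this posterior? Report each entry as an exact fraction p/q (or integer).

x̄ = F·x = [-3, 3]
P̄ = F·P·Fᵀ + Q = [58 0; 0 57]
S = H·P̄·Hᵀ + R = [293]
K = P̄·Hᵀ·S⁻¹ = [-116/293; 57/293]
x' − x̄ = [696/293, -342/293] = K·y
y = (KᵀK)⁻¹·Kᵀ·(x' − x̄) = [-6]
z = y + H·x̄ = [-6] + [9] = [3]

z = [3]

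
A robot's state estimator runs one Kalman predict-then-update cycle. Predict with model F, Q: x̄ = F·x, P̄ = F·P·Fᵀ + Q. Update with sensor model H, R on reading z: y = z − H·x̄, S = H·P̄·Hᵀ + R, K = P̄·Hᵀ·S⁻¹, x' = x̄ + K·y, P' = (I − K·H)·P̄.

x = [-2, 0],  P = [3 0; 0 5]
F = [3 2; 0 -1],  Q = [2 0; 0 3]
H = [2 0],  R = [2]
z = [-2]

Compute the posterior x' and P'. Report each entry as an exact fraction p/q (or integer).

x̄ = F·x = [-6, 0]
P̄ = F·P·Fᵀ + Q = [49 -10; -10 8]
y = z − H·x̄ = [10]
S = H·P̄·Hᵀ + R = [198]
K = P̄·Hᵀ·S⁻¹ = [49/99; -10/99]
x' = x̄ + K·y = [-104/99, -100/99]
P' = (I − K·H)·P̄ = [49/99 -10/99; -10/99 592/99]

x' = [-104/99, -100/99]
P' = [49/99 -10/99; -10/99 592/99]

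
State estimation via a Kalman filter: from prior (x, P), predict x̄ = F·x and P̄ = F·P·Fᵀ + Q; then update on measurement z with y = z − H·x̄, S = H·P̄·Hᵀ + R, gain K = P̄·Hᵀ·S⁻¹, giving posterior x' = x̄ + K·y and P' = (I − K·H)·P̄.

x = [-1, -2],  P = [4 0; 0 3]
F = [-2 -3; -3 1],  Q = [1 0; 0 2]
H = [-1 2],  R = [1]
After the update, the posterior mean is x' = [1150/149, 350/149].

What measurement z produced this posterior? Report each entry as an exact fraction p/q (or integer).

z = [-3]

x̄ = F·x = [8, 1]
P̄ = F·P·Fᵀ + Q = [44 15; 15 41]
S = H·P̄·Hᵀ + R = [149]
K = P̄·Hᵀ·S⁻¹ = [-14/149; 67/149]
x' − x̄ = [-42/149, 201/149] = K·y
y = (KᵀK)⁻¹·Kᵀ·(x' − x̄) = [3]
z = y + H·x̄ = [3] + [-6] = [-3]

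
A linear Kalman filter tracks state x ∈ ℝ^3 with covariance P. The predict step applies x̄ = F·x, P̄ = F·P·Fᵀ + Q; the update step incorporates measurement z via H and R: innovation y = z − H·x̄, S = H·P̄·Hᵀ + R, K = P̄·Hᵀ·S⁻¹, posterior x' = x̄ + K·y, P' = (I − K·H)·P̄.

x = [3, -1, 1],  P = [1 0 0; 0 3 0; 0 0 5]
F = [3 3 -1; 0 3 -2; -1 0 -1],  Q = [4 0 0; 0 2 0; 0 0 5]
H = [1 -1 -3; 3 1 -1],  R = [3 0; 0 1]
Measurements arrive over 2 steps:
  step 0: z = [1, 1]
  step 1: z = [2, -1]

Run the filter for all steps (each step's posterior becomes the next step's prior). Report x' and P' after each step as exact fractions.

step 0: x̄ = F·x = [5, -5, -4]
step 0: P̄ = F·P·Fᵀ + Q = [45 37 2; 37 49 10; 2 10 11]
step 0: y = z − H·x̄ = [-21, -13]
step 0: S = H·P̄·Hᵀ + R = [170 5; 5 656]
step 0: K = P̄·Hᵀ·S⁻¹ = [154/37165 1926/7433; -9434/37165 1714/7433; -26921/111495 211/22299]
step 0: x' = x̄ + K·y = [57401/37165, -99121/37165, 105646/111495]
step 0: P' = (I − K·H)·P̄ = [35017/37165 -62927/37165 32494/37165; -62927/37165 139357/37165 -57994/37165; 32494/37165 -57994/37165 117409/111495]
step 1: x̄ = F·x = [-481126/111495, -1103381/111495, -277849/111495]
step 1: P̄ = F·P·Fᵀ + Q = [2332429/111495 3279374/111495 695581/111495; 3279374/111495 6543049/111495 1518071/111495; 695581/111495 1518071/111495 974899/111495]
step 1: y = z − H·x̄ = [-1232812/111495, 431483/22299]
step 1: S = H·P̄·Hᵀ + R = [16360246/111495 -2634353/22299; -2634353/22299 8217584/22299]
step 1: K = P̄·Hᵀ·S⁻¹ = [13918152/4472963681 1047489128/4472963681; -1125140108/4472963681 1257353144/4472963681; -1070213887/4472963681 -56782907/4472963681]
step 1: x' = x̄ + K·y = [813051422/4472963681, -7495083899/4472963681, -412038734/4472963681]
step 1: P' = (I − K·H)·P̄ = [3937543403/4472963681 -7099908574/4472963681 3665232507/4472963681; -7099908574/4472963681 15986687087/4472963681 -6570391779/4472963681; 3665232507/4472963681 -6570391779/4472963681 4482088649/4472963681]

step 0: x' = [57401/37165, -99121/37165, 105646/111495], P' = [35017/37165 -62927/37165 32494/37165; -62927/37165 139357/37165 -57994/37165; 32494/37165 -57994/37165 117409/111495]
step 1: x' = [813051422/4472963681, -7495083899/4472963681, -412038734/4472963681], P' = [3937543403/4472963681 -7099908574/4472963681 3665232507/4472963681; -7099908574/4472963681 15986687087/4472963681 -6570391779/4472963681; 3665232507/4472963681 -6570391779/4472963681 4482088649/4472963681]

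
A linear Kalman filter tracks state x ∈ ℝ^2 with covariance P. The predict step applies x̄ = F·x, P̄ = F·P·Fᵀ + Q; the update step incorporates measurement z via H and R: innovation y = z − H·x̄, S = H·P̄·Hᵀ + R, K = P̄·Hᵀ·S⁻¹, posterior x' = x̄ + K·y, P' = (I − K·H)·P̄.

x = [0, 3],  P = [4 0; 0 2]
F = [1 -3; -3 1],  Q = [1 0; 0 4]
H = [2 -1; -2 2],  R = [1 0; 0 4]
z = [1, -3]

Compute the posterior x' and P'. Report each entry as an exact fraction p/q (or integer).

x' = [-2263/1900, -1443/475]
P' = [1307/950 954/475; 954/475 1626/475]

x̄ = F·x = [-9, 3]
P̄ = F·P·Fᵀ + Q = [23 -18; -18 42]
y = z − H·x̄ = [22, -27]
S = H·P̄·Hᵀ + R = [207 -284; -284 408]
K = P̄·Hᵀ·S⁻¹ = [353/475 601/1900; 282/475 336/475]
x' = x̄ + K·y = [-2263/1900, -1443/475]
P' = (I − K·H)·P̄ = [1307/950 954/475; 954/475 1626/475]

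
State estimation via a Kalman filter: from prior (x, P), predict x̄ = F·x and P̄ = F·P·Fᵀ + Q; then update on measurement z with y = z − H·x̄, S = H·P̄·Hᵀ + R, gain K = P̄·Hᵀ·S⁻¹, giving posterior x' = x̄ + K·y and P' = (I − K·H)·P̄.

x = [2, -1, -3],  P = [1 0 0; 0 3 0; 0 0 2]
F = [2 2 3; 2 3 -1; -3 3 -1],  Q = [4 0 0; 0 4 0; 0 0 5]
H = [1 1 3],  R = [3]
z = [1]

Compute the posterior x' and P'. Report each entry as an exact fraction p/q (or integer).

x' = [-283/61, 8, -50/61]
P' = [20314/671 32/11 -7350/671; 32/11 163/11 -63/11; -7350/671 -63/11 3889/671]

x̄ = F·x = [-7, 4, -6]
P̄ = F·P·Fᵀ + Q = [38 16 6; 16 37 23; 6 23 43]
y = z − H·x̄ = [22]
S = H·P̄·Hᵀ + R = [671]
K = P̄·Hᵀ·S⁻¹ = [72/671; 2/11; 158/671]
x' = x̄ + K·y = [-283/61, 8, -50/61]
P' = (I − K·H)·P̄ = [20314/671 32/11 -7350/671; 32/11 163/11 -63/11; -7350/671 -63/11 3889/671]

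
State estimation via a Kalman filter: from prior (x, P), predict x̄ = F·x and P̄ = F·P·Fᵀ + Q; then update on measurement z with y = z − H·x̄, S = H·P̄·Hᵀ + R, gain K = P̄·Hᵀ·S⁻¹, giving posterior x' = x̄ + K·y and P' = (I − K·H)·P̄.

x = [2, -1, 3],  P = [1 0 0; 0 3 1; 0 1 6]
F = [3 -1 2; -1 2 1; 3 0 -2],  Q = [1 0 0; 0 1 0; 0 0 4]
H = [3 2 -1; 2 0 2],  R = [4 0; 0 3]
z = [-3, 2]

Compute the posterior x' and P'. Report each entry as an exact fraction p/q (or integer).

x̄ = F·x = [13, -1, 0]
P̄ = F·P·Fᵀ + Q = [33 6 -13; 6 24 -19; -13 -19 37]
y = z − H·x̄ = [-40, -24]
S = H·P̄·Hᵀ + R = [660 20; 20 179]
K = P̄·Hᵀ·S⁻¹ = [5349/29435 1196/5887; 3147/23548 -943/5887; -10683/58870 1698/5887]
x' = x̄ + K·y = [5035/5887, -14725/5887, 1980/5887]
P' = (I − K·H)·P̄ = [68879/29435 -24515/5887 -59909/29435; -24515/5887 199585/23548 46201/11774; -59909/29435 46201/11774 72644/29435]

x' = [5035/5887, -14725/5887, 1980/5887]
P' = [68879/29435 -24515/5887 -59909/29435; -24515/5887 199585/23548 46201/11774; -59909/29435 46201/11774 72644/29435]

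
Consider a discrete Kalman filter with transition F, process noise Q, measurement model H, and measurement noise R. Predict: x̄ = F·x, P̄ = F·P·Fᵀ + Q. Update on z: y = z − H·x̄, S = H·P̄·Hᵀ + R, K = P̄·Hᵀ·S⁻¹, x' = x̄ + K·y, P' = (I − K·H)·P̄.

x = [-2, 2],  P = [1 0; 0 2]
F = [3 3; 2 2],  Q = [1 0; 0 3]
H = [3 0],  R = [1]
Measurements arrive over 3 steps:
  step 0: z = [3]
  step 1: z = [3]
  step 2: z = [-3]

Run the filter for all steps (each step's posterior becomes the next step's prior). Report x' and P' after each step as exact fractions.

step 0: x' = [252/253, 162/253], P' = [28/253 18/253; 18/253 879/253]
step 1: x' = [3474/3431, 2574/3431], P' = [380/3431 246/3431; 246/3431 11933/3431]
step 2: x' = [-209988/214303, -114102/214303], P' = [118676/1071515 15366/214303; 15366/214303 745349/214303]

step 0: x̄ = F·x = [0, 0]
step 0: P̄ = F·P·Fᵀ + Q = [28 18; 18 15]
step 0: y = z − H·x̄ = [3]
step 0: S = H·P̄·Hᵀ + R = [253]
step 0: K = P̄·Hᵀ·S⁻¹ = [84/253; 54/253]
step 0: x' = x̄ + K·y = [252/253, 162/253]
step 0: P' = (I − K·H)·P̄ = [28/253 18/253; 18/253 879/253]
step 1: x̄ = F·x = [54/11, 36/11]
step 1: P̄ = F·P·Fᵀ + Q = [380/11 246/11; 246/11 197/11]
step 1: y = z − H·x̄ = [-129/11]
step 1: S = H·P̄·Hᵀ + R = [3431/11]
step 1: K = P̄·Hᵀ·S⁻¹ = [1140/3431; 738/3431]
step 1: x' = x̄ + K·y = [3474/3431, 2574/3431]
step 1: P' = (I − K·H)·P̄ = [380/3431 246/3431; 246/3431 11933/3431]
step 2: x̄ = F·x = [18144/3431, 12096/3431]
step 2: P̄ = F·P·Fᵀ + Q = [118676/3431 76830/3431; 76830/3431 61513/3431]
step 2: y = z − H·x̄ = [-64725/3431]
step 2: S = H·P̄·Hᵀ + R = [1071515/3431]
step 2: K = P̄·Hᵀ·S⁻¹ = [356028/1071515; 46098/214303]
step 2: x' = x̄ + K·y = [-209988/214303, -114102/214303]
step 2: P' = (I − K·H)·P̄ = [118676/1071515 15366/214303; 15366/214303 745349/214303]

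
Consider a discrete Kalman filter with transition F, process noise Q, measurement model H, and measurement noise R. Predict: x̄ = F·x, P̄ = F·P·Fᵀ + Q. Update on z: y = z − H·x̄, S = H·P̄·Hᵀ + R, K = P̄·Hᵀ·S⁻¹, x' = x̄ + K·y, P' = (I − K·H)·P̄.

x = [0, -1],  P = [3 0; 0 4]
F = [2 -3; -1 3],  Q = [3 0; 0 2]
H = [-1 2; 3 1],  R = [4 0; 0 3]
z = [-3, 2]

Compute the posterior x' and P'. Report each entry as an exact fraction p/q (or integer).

x' = [4569/4544, -9445/9088]
P' = [1461/4544 -1233/9088; -1233/9088 13245/18176]

x̄ = F·x = [3, -3]
P̄ = F·P·Fᵀ + Q = [51 -42; -42 41]
y = z − H·x̄ = [6, -4]
S = H·P̄·Hᵀ + R = [387 -281; -281 251]
K = P̄·Hᵀ·S⁻¹ = [-1347/9088 2511/9088; 7239/18176 1949/18176]
x' = x̄ + K·y = [4569/4544, -9445/9088]
P' = (I − K·H)·P̄ = [1461/4544 -1233/9088; -1233/9088 13245/18176]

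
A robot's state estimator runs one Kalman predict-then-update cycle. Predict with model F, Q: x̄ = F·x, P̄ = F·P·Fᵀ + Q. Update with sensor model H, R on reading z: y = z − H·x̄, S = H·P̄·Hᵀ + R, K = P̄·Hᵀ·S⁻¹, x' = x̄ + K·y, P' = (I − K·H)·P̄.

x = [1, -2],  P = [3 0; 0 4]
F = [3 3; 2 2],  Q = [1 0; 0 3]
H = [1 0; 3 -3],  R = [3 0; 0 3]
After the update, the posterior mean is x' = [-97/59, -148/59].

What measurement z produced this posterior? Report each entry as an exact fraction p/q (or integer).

x̄ = F·x = [-3, -2]
P̄ = F·P·Fᵀ + Q = [64 42; 42 31]
S = H·P̄·Hᵀ + R = [67 66; 66 102]
K = P̄·Hᵀ·S⁻¹ = [362/413 33/413; 351/413 -187/826]
x' − x̄ = [80/59, -30/59] = K·y
y = (KᵀK)⁻¹·Kᵀ·(x' − x̄) = [1, 6]
z = y + H·x̄ = [1, 6] + [-3, -3] = [-2, 3]

z = [-2, 3]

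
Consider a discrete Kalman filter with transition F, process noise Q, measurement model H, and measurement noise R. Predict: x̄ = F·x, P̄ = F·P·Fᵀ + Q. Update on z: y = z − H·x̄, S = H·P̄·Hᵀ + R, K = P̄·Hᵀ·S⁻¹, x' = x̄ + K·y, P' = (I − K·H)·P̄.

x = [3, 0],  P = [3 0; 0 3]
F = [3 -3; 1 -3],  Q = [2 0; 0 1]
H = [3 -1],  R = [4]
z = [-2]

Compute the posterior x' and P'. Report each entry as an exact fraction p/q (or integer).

x' = [-525/323, -1033/323]
P' = [664/323 1464/323; 1464/323 4084/323]

x̄ = F·x = [9, 3]
P̄ = F·P·Fᵀ + Q = [56 36; 36 31]
y = z − H·x̄ = [-26]
S = H·P̄·Hᵀ + R = [323]
K = P̄·Hᵀ·S⁻¹ = [132/323; 77/323]
x' = x̄ + K·y = [-525/323, -1033/323]
P' = (I − K·H)·P̄ = [664/323 1464/323; 1464/323 4084/323]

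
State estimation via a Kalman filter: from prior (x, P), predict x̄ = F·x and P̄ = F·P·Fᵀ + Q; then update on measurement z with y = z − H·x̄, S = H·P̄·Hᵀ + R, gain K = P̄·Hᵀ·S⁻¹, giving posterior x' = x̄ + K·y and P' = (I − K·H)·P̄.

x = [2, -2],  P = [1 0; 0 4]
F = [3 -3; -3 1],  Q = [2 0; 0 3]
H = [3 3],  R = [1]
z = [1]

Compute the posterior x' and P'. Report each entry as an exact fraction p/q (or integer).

x' = [711/95, -271/38]
P' = [1423/95 -282/19; -282/19 563/38]

x̄ = F·x = [12, -8]
P̄ = F·P·Fᵀ + Q = [47 -21; -21 16]
y = z − H·x̄ = [-11]
S = H·P̄·Hᵀ + R = [190]
K = P̄·Hᵀ·S⁻¹ = [39/95; -3/38]
x' = x̄ + K·y = [711/95, -271/38]
P' = (I − K·H)·P̄ = [1423/95 -282/19; -282/19 563/38]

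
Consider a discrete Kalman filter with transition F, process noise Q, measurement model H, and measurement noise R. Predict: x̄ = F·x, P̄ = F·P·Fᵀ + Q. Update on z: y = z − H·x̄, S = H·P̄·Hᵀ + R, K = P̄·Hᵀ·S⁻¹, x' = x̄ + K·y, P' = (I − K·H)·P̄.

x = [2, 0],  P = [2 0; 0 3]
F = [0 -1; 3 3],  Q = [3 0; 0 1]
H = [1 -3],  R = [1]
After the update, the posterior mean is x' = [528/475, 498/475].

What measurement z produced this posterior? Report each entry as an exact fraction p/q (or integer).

x̄ = F·x = [0, 6]
P̄ = F·P·Fᵀ + Q = [6 -9; -9 46]
S = H·P̄·Hᵀ + R = [475]
K = P̄·Hᵀ·S⁻¹ = [33/475; -147/475]
x' − x̄ = [528/475, -2352/475] = K·y
y = (KᵀK)⁻¹·Kᵀ·(x' − x̄) = [16]
z = y + H·x̄ = [16] + [-18] = [-2]

z = [-2]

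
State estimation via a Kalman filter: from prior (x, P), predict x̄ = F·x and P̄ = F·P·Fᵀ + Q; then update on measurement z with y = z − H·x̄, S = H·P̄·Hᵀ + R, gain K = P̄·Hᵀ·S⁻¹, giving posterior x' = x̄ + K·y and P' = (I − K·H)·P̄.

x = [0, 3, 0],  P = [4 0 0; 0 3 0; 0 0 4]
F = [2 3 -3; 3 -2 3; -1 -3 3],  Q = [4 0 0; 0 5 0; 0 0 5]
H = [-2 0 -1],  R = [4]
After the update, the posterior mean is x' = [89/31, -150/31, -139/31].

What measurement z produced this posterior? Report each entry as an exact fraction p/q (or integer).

z = [-1]

x̄ = F·x = [9, -6, -9]
P̄ = F·P·Fᵀ + Q = [83 -30 -71; -30 89 42; -71 42 72]
S = H·P̄·Hᵀ + R = [124]
K = P̄·Hᵀ·S⁻¹ = [-95/124; 9/62; 35/62]
x' − x̄ = [-190/31, 36/31, 140/31] = K·y
y = (KᵀK)⁻¹·Kᵀ·(x' − x̄) = [8]
z = y + H·x̄ = [8] + [-9] = [-1]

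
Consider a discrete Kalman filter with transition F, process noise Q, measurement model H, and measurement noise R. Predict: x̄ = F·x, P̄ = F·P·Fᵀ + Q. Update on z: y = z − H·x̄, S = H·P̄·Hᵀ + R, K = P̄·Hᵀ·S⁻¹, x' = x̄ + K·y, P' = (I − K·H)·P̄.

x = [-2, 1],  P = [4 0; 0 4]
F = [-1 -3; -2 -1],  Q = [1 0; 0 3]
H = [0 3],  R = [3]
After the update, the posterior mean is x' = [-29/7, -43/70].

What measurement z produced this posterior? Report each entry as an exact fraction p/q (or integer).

z = [-2]

x̄ = F·x = [-1, 3]
P̄ = F·P·Fᵀ + Q = [41 20; 20 23]
S = H·P̄·Hᵀ + R = [210]
K = P̄·Hᵀ·S⁻¹ = [2/7; 23/70]
x' − x̄ = [-22/7, -253/70] = K·y
y = (KᵀK)⁻¹·Kᵀ·(x' − x̄) = [-11]
z = y + H·x̄ = [-11] + [9] = [-2]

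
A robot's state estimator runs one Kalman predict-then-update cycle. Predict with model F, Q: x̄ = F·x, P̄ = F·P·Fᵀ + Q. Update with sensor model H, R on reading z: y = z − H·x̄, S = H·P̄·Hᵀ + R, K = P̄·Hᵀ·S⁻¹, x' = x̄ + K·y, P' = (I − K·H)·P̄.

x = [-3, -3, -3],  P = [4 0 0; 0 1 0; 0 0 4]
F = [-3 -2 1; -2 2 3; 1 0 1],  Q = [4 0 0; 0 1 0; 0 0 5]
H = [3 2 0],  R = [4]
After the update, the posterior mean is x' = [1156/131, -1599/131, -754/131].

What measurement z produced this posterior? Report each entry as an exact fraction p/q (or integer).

x̄ = F·x = [12, -9, -6]
P̄ = F·P·Fᵀ + Q = [48 32 -8; 32 57 4; -8 4 13]
S = H·P̄·Hᵀ + R = [1048]
K = P̄·Hᵀ·S⁻¹ = [26/131; 105/524; -2/131]
x' − x̄ = [-416/131, -420/131, 32/131] = K·y
y = (KᵀK)⁻¹·Kᵀ·(x' − x̄) = [-16]
z = y + H·x̄ = [-16] + [18] = [2]

z = [2]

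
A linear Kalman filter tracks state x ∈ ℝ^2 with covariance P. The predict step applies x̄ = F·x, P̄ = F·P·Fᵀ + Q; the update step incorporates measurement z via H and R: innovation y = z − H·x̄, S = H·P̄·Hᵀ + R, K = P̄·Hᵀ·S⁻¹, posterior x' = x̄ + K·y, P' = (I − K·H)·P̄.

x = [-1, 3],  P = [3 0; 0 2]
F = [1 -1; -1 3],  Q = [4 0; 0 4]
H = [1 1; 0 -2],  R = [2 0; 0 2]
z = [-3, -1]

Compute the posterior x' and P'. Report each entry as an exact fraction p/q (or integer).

x' = [-569/203, 115/203]
P' = [369/203 -81/203; -81/203 97/203]

x̄ = F·x = [-4, 10]
P̄ = F·P·Fᵀ + Q = [9 -9; -9 25]
y = z − H·x̄ = [-9, 19]
S = H·P̄·Hᵀ + R = [18 -32; -32 102]
K = P̄·Hᵀ·S⁻¹ = [144/203 81/203; 8/203 -97/203]
x' = x̄ + K·y = [-569/203, 115/203]
P' = (I − K·H)·P̄ = [369/203 -81/203; -81/203 97/203]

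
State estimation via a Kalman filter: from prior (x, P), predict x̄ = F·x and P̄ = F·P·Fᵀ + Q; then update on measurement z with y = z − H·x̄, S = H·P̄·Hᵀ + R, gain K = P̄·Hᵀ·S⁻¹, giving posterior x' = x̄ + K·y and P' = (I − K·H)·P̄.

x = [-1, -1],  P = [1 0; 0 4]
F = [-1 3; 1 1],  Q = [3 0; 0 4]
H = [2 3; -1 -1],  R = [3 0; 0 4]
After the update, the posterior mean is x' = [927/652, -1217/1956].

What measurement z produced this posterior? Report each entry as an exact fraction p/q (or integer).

z = [1, -1]

x̄ = F·x = [-2, -2]
P̄ = F·P·Fᵀ + Q = [40 11; 11 9]
S = H·P̄·Hᵀ + R = [376 -162; -162 75]
K = P̄·Hᵀ·S⁻¹ = [71/652 -145/326; 145/652 209/978]
x' − x̄ = [2231/652, 2695/1956] = K·y
y = (KᵀK)⁻¹·Kᵀ·(x' − x̄) = [11, -5]
z = y + H·x̄ = [11, -5] + [-10, 4] = [1, -1]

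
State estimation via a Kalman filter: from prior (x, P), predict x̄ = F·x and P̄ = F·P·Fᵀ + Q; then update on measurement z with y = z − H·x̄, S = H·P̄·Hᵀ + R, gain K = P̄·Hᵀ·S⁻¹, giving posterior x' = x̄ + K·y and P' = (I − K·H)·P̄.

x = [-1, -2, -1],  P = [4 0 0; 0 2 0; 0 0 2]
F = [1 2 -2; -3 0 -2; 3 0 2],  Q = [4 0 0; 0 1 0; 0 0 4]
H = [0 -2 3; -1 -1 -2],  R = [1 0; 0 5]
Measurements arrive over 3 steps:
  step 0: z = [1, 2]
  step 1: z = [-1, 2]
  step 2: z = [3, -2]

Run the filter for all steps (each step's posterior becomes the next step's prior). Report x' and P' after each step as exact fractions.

step 0: x̄ = F·x = [-3, 5, -5]
step 0: P̄ = F·P·Fᵀ + Q = [24 -4 4; -4 45 -44; 4 -44 48]
step 0: y = z − H·x̄ = [26, -6]
step 0: S = H·P̄·Hᵀ + R = [1141 -262; -262 98]
step 0: K = P̄·Hᵀ·S⁻¹ = [-2688/21587 -13354/21587; -4721/21587 -4537/43174; 4032/21587 -1556/21587]
step 0: x' = x̄ + K·y = [-54525/21587, -1200/21587, 6233/21587]
step 0: P' = (I − K·H)·P̄ = [197936/21587 -55446/21587 -37860/21587; -55446/21587 59945/43174 18408/21587; -37860/21587 18408/21587 13616/21587]
step 1: x̄ = F·x = [-69391/21587, 7, -7]
step 1: P̄ = F·P·Fᵀ + Q = [241030/21587 -20 20; -20 65 -64; 20 -64 68]
step 1: y = z − H·x̄ = [34, -177326/21587]
step 1: S = H·P̄·Hᵀ + R = [1641 -442; -442 2960992/21587]
step 1: K = P̄·Hᵀ·S⁻¹ = [-18605/9436253 -74935085/320832602; -4749963/18872506 -132134027/641665204; 1547582/9436253 -22817459/160416301]
step 1: x' = x̄ + K·y = [-218632418/160416301, 43055823/320832602, -40978129/160416301]
step 1: P' = (I − K·H)·P̄ = [655064015/160416301 -400727525/320832602 -133681270/160416301; -400727525/320832602 672767577/641665204 98669701/160416301; -133681270/160416301 98669701/160416301 74549432/160416301]
step 2: x̄ = F·x = [-93620337/160416301, 737853512/160416301, -737853512/160416301]
step 2: P̄ = F·P·Fᵀ + Q = [1211606946/160416301 -1394215626/160416301 1394215626/160416301; -1394215626/160416301 4750014924/160416301 -4589598623/160416301; 1394215626/160416301 -4589598623/160416301 5231263827/160416301]
step 2: y = z − H·x̄ = [4170516463/160416301, -1152306451/160416301]
step 2: S = H·P̄·Hᵀ + R = [121317033916/160416301 -33448229867/160416301; -33448229867/160416301 12118795443/160416301]
step 2: K = P̄·Hᵀ·S⁻¹ = [-16700812134/2190751403399 -39781321434/168519338723; -543634190215/2190751403399 -34440996767/168519338723; 363788075842/2190751403399 -23818311431/168519338723]
step 2: x' = x̄ + K·y = [2002126058937/2190751403399, -840663614536/2190751403399, 1605375898211/2190751403399]
step 2: P' = (I − K·H)·P̄ = [8871495136650/2190751403399 -2689103729436/2190751403399 -1798302757002/2190751403399; -2689103729436/2190751403399 2267224848329/2190751403399 1330271835481/2190751403399; -1798302757002/2190751403399 1330271835481/2190751403399 1008110582268/2190751403399]

step 0: x' = [-54525/21587, -1200/21587, 6233/21587], P' = [197936/21587 -55446/21587 -37860/21587; -55446/21587 59945/43174 18408/21587; -37860/21587 18408/21587 13616/21587]
step 1: x' = [-218632418/160416301, 43055823/320832602, -40978129/160416301], P' = [655064015/160416301 -400727525/320832602 -133681270/160416301; -400727525/320832602 672767577/641665204 98669701/160416301; -133681270/160416301 98669701/160416301 74549432/160416301]
step 2: x' = [2002126058937/2190751403399, -840663614536/2190751403399, 1605375898211/2190751403399], P' = [8871495136650/2190751403399 -2689103729436/2190751403399 -1798302757002/2190751403399; -2689103729436/2190751403399 2267224848329/2190751403399 1330271835481/2190751403399; -1798302757002/2190751403399 1330271835481/2190751403399 1008110582268/2190751403399]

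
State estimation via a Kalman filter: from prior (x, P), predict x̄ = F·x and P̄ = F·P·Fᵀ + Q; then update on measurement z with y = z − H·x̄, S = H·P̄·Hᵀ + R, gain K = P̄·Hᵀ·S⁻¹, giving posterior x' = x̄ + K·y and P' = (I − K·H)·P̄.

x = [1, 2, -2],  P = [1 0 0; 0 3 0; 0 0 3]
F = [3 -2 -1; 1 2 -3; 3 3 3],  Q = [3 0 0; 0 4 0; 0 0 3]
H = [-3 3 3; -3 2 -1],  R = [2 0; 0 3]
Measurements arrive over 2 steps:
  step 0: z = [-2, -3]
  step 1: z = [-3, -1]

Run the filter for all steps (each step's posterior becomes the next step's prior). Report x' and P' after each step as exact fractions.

step 0: x̄ = F·x = [1, 11, 3]
step 0: P̄ = F·P·Fᵀ + Q = [27 0 -18; 0 44 -6; -18 -6 66]
step 0: y = z − H·x̄ = [-41, -19]
step 0: S = H·P̄·Hᵀ + R = [1451 399; 399 404]
step 0: K = P̄·Hᵀ·S⁻¹ = [-29403/427003 -37548/427003; 8550/427003 90908/427003; 104112/427003 -128190/427003]
step 0: x' = x̄ + K·y = [2345938/427003, 2619231/427003, -551973/427003]
step 0: P' = (I − K·H)·P̄ = [5194152/427003 6881454/427003 -1706904/427003; 6881454/427003 9268080/427003 -2380926/427003; -1706904/427003 -2380926/427003 743430/427003]
step 1: x̄ = F·x = [2351325/427003, 9240319/427003, 13239588/427003]
step 1: P̄ = F·P·Fᵀ + Q = [3984399/427003 15811578/427003 20739870/427003; 15811578/427003 117003706/427003 143817354/427003; 20739870/427003 143817354/427003 188417199/427003]
step 1: y = z − H·x̄ = [-61666755/427003, 1385922/427003]
step 1: S = H·P̄·Hᵀ + R = [4716288050/427003 242469402/427003; 242469402/427003 53003491/427003]
step 1: K = P̄·Hᵀ·S⁻¹ = [12735092133/447744676982 -33647945274/223872338491; 33480111123/223872338491 27428982818/223872338491; 94987759887/447744676982 -60996104958/223872338491]
step 1: x' = x̄ + K·y = [407946995493/447744676982, 98492150320/223872338491, -231154235607/447744676982]
step 1: P' = (I − K·H)·P̄ = [1095448325013/447744676982 698065948305/223872338491 -292193510175/447744676982; 698065948305/223872338491 965623605252/223872338491 -245237582865/223872338491; -292193510175/447744676982 -245237582865/223872338491 261606828813/447744676982]

step 0: x' = [2345938/427003, 2619231/427003, -551973/427003], P' = [5194152/427003 6881454/427003 -1706904/427003; 6881454/427003 9268080/427003 -2380926/427003; -1706904/427003 -2380926/427003 743430/427003]
step 1: x' = [407946995493/447744676982, 98492150320/223872338491, -231154235607/447744676982], P' = [1095448325013/447744676982 698065948305/223872338491 -292193510175/447744676982; 698065948305/223872338491 965623605252/223872338491 -245237582865/223872338491; -292193510175/447744676982 -245237582865/223872338491 261606828813/447744676982]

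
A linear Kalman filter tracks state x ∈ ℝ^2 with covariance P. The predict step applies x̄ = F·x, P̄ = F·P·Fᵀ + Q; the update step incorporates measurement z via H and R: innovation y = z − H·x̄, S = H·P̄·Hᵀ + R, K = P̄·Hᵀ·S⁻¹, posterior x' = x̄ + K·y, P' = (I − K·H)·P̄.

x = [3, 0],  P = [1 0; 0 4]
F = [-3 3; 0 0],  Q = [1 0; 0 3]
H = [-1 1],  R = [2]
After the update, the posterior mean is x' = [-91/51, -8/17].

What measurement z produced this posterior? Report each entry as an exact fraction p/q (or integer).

x̄ = F·x = [-9, 0]
P̄ = F·P·Fᵀ + Q = [46 0; 0 3]
S = H·P̄·Hᵀ + R = [51]
K = P̄·Hᵀ·S⁻¹ = [-46/51; 1/17]
x' − x̄ = [368/51, -8/17] = K·y
y = (KᵀK)⁻¹·Kᵀ·(x' − x̄) = [-8]
z = y + H·x̄ = [-8] + [9] = [1]

z = [1]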